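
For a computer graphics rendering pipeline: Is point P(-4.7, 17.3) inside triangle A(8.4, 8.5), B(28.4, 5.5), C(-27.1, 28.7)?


Cross products: AB x AP = 136.7, BC x BP = 113.02, CA x CP = 47.78
All same sign? yes

Yes, inside


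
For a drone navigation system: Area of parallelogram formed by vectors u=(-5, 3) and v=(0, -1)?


|u x v| = |(-5)*(-1) - 3*0|
= |5 - 0| = 5

5


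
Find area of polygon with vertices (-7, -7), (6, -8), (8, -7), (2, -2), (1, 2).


Shoelace sum: ((-7)*(-8) - 6*(-7)) + (6*(-7) - 8*(-8)) + (8*(-2) - 2*(-7)) + (2*2 - 1*(-2)) + (1*(-7) - (-7)*2)
= 131
Area = |131|/2 = 65.5

65.5


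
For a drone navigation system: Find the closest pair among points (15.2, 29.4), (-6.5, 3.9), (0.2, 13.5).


d(P0,P1) = 33.4834, d(P0,P2) = 21.8589, d(P1,P2) = 11.7068
Closest: P1 and P2

Closest pair: (-6.5, 3.9) and (0.2, 13.5), distance = 11.7068


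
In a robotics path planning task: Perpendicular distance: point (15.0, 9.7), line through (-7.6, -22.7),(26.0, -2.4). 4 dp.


|cross product| = 629.86
|line direction| = sqrt(1541.05) = 39.2562
Distance = 629.86/sqrt(1541.05) = 16.0449

16.0449


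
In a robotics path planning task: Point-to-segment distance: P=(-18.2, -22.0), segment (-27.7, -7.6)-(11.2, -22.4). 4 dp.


Project P onto AB: t = 0.3364 (clamped to [0,1])
Closest point on segment: (-14.6154, -12.5782)
Distance: 10.0807

10.0807


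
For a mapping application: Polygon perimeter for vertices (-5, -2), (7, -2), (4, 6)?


Sides: (-5, -2)->(7, -2): sqrt(144) = 12, (7, -2)->(4, 6): sqrt(73) = 8.544004, (4, 6)->(-5, -2): sqrt(145) = 12.041595
Sum = 32.585599
Perimeter = 32.5856

32.5856


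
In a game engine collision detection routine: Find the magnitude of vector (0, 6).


|u| = sqrt(0^2 + 6^2) = sqrt(36) = 6

6


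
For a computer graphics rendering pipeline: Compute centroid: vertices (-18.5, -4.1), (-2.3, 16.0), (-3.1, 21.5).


Centroid = ((x_A+x_B+x_C)/3, (y_A+y_B+y_C)/3)
= (((-18.5)+(-2.3)+(-3.1))/3, ((-4.1)+16+21.5)/3)
= (-7.9667, 11.1333)

(-7.9667, 11.1333)


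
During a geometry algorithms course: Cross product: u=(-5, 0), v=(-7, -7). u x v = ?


u x v = u_x*v_y - u_y*v_x = (-5)*(-7) - 0*(-7)
= 35 - 0 = 35

35


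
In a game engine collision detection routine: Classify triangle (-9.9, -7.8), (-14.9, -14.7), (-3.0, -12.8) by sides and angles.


Side lengths squared: AB^2=72.61, BC^2=145.22, CA^2=72.61
Sorted: [72.61, 72.61, 145.22]
By sides: Isosceles, By angles: Right

Isosceles, Right


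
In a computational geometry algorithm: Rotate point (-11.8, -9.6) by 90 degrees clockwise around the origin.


90° CW: (x,y) -> (y, -x)
(-11.8,-9.6) -> (-9.6, 11.8)

(-9.6, 11.8)


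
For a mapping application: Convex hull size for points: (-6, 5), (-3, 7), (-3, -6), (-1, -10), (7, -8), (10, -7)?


Convex hull vertices (CCW): (-6, 5), (-3, -6), (-1, -10), (7, -8), (10, -7), (-3, 7)
Count = 6

6


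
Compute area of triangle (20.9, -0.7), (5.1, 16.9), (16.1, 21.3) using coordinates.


Area = |x_A(y_B-y_C) + x_B(y_C-y_A) + x_C(y_A-y_B)|/2
= |(-91.96) + 112.2 + (-283.36)|/2
= 263.12/2 = 131.56

131.56


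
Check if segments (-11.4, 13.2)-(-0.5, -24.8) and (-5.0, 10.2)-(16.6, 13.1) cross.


Cross products: d1=83.36, d2=-769.05, d3=210.5, d4=1062.91
d1*d2 < 0 and d3*d4 < 0? no

No, they don't intersect


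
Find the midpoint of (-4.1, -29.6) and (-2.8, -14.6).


M = (((-4.1)+(-2.8))/2, ((-29.6)+(-14.6))/2)
= (-3.45, -22.1)

(-3.45, -22.1)


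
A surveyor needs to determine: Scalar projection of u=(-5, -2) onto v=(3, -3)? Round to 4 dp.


u.v = -9, |v| = sqrt(18) = 4.2426
Scalar projection = u.v / |v| = -9 / sqrt(18) = -2.1213

-2.1213


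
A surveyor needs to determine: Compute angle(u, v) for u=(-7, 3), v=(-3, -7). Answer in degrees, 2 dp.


u.v = 0, |u| = sqrt(58) = 7.6158, |v| = sqrt(58) = 7.6158
cos(theta) = u.v/(|u||v|) = 0/sqrt(3364) = 0
theta = acos(0) = 90 degrees

90 degrees


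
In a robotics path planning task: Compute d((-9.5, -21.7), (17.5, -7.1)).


dx=27, dy=14.6
d^2 = 27^2 + 14.6^2 = 942.16
d = sqrt(942.16) = 30.6946

30.6946


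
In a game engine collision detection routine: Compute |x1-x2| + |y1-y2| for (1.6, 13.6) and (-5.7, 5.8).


|1.6-(-5.7)| + |13.6-5.8| = 7.3 + 7.8 = 15.1

15.1


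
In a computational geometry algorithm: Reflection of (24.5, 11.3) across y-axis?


Reflection over y-axis: (x,y) -> (-x,y)
(24.5, 11.3) -> (-24.5, 11.3)

(-24.5, 11.3)


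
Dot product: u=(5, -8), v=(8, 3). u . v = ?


u . v = u_x*v_x + u_y*v_y = 5*8 + (-8)*3
= 40 + (-24) = 16

16


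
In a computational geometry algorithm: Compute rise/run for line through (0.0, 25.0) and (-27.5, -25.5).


slope = (y2-y1)/(x2-x1) = ((-25.5)-25)/((-27.5)-0) = (-50.5)/(-27.5) = 1.8364

1.8364


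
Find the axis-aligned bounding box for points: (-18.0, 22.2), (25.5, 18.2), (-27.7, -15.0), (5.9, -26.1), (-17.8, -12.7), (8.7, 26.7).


x range: [-27.7, 25.5]
y range: [-26.1, 26.7]
Bounding box: (-27.7,-26.1) to (25.5,26.7)

(-27.7,-26.1) to (25.5,26.7)


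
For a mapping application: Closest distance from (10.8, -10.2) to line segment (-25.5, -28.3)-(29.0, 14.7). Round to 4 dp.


Project P onto AB: t = 0.572 (clamped to [0,1])
Closest point on segment: (5.6744, -3.7037)
Distance: 8.2749

8.2749


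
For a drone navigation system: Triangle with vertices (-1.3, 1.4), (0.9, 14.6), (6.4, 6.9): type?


Side lengths squared: AB^2=179.08, BC^2=89.54, CA^2=89.54
Sorted: [89.54, 89.54, 179.08]
By sides: Isosceles, By angles: Right

Isosceles, Right


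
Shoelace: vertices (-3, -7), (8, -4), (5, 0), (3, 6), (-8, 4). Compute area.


Shoelace sum: ((-3)*(-4) - 8*(-7)) + (8*0 - 5*(-4)) + (5*6 - 3*0) + (3*4 - (-8)*6) + ((-8)*(-7) - (-3)*4)
= 246
Area = |246|/2 = 123

123


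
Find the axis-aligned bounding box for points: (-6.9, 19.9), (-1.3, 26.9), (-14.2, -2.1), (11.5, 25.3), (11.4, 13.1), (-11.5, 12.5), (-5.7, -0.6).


x range: [-14.2, 11.5]
y range: [-2.1, 26.9]
Bounding box: (-14.2,-2.1) to (11.5,26.9)

(-14.2,-2.1) to (11.5,26.9)


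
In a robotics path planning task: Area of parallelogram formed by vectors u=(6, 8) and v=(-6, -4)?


|u x v| = |6*(-4) - 8*(-6)|
= |(-24) - (-48)| = 24

24


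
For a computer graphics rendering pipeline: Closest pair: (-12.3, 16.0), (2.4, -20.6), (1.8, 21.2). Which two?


d(P0,P1) = 39.4417, d(P0,P2) = 15.0283, d(P1,P2) = 41.8043
Closest: P0 and P2

Closest pair: (-12.3, 16.0) and (1.8, 21.2), distance = 15.0283


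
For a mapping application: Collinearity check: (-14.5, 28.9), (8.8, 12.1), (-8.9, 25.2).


Cross product: (8.8-(-14.5))*(25.2-28.9) - (12.1-28.9)*((-8.9)-(-14.5))
= 7.87

No, not collinear


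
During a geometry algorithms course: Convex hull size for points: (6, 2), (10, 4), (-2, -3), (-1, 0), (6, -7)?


Convex hull vertices (CCW): (-2, -3), (6, -7), (10, 4), (-1, 0)
Count = 4

4


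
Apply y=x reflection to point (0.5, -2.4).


Reflection over y=x: (x,y) -> (y,x)
(0.5, -2.4) -> (-2.4, 0.5)

(-2.4, 0.5)


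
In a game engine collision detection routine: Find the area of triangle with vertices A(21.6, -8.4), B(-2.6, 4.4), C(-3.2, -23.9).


Area = |x_A(y_B-y_C) + x_B(y_C-y_A) + x_C(y_A-y_B)|/2
= |611.28 + 40.3 + 40.96|/2
= 692.54/2 = 346.27

346.27


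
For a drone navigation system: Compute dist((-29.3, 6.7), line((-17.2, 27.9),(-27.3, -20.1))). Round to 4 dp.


|cross product| = 366.68
|line direction| = sqrt(2406.01) = 49.0511
Distance = 366.68/sqrt(2406.01) = 7.4755

7.4755


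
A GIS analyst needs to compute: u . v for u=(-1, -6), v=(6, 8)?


u . v = u_x*v_x + u_y*v_y = (-1)*6 + (-6)*8
= (-6) + (-48) = -54

-54


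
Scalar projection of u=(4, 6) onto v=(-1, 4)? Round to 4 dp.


u.v = 20, |v| = sqrt(17) = 4.1231
Scalar projection = u.v / |v| = 20 / sqrt(17) = 4.8507

4.8507


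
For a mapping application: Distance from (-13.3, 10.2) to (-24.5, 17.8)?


dx=-11.2, dy=7.6
d^2 = (-11.2)^2 + 7.6^2 = 183.2
d = sqrt(183.2) = 13.5351

13.5351


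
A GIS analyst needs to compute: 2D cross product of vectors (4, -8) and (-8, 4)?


u x v = u_x*v_y - u_y*v_x = 4*4 - (-8)*(-8)
= 16 - 64 = -48

-48


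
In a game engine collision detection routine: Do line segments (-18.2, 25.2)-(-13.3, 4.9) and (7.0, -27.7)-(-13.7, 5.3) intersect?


Cross products: d1=-263.43, d2=-4.92, d3=252.35, d4=-6.16
d1*d2 < 0 and d3*d4 < 0? no

No, they don't intersect


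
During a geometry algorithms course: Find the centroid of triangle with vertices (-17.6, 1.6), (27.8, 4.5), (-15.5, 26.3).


Centroid = ((x_A+x_B+x_C)/3, (y_A+y_B+y_C)/3)
= (((-17.6)+27.8+(-15.5))/3, (1.6+4.5+26.3)/3)
= (-1.7667, 10.8)

(-1.7667, 10.8)


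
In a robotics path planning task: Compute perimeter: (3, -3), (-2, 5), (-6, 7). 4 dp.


Sides: (3, -3)->(-2, 5): sqrt(89) = 9.433981, (-2, 5)->(-6, 7): sqrt(20) = 4.472136, (-6, 7)->(3, -3): sqrt(181) = 13.453624
Sum = 27.359741
Perimeter = 27.3597

27.3597


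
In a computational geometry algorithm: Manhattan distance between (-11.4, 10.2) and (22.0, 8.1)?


|(-11.4)-22| + |10.2-8.1| = 33.4 + 2.1 = 35.5

35.5


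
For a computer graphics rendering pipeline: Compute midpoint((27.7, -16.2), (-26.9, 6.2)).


M = ((27.7+(-26.9))/2, ((-16.2)+6.2)/2)
= (0.4, -5)

(0.4, -5)


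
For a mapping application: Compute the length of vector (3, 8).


|u| = sqrt(3^2 + 8^2) = sqrt(73) = 8.544

8.544


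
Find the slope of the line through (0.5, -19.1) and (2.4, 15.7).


slope = (y2-y1)/(x2-x1) = (15.7-(-19.1))/(2.4-0.5) = 34.8/1.9 = 18.3158

18.3158


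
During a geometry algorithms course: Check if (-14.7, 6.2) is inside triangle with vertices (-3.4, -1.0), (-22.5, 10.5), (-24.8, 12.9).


Cross products: AB x AP = -7.57, BC x BP = -8.83, CA x CP = -2.99
All same sign? yes

Yes, inside


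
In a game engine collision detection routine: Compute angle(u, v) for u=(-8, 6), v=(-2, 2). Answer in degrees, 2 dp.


u.v = 28, |u| = sqrt(100) = 10, |v| = sqrt(8) = 2.8284
cos(theta) = u.v/(|u||v|) = 28/sqrt(800) = 0.989949
theta = acos(0.989949) = 8.13 degrees

8.13 degrees


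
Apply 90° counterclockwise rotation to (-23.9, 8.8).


90° CCW: (x,y) -> (-y, x)
(-23.9,8.8) -> (-8.8, -23.9)

(-8.8, -23.9)


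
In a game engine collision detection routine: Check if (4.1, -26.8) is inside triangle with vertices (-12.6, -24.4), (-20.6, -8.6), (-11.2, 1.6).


Cross products: AB x AP = -244.66, BC x BP = -423.02, CA x CP = 437.56
All same sign? no

No, outside


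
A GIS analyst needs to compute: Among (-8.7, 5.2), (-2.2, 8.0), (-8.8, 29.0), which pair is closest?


d(P0,P1) = 7.0774, d(P0,P2) = 23.8002, d(P1,P2) = 22.0127
Closest: P0 and P1

Closest pair: (-8.7, 5.2) and (-2.2, 8.0), distance = 7.0774


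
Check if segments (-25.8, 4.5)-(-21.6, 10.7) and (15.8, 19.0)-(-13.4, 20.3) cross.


Cross products: d1=477.48, d2=290.98, d3=-197.02, d4=-10.52
d1*d2 < 0 and d3*d4 < 0? no

No, they don't intersect


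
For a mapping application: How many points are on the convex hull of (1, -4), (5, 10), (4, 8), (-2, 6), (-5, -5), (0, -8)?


Convex hull vertices (CCW): (-5, -5), (0, -8), (5, 10), (-2, 6)
Count = 4

4


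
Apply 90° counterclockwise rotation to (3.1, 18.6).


90° CCW: (x,y) -> (-y, x)
(3.1,18.6) -> (-18.6, 3.1)

(-18.6, 3.1)


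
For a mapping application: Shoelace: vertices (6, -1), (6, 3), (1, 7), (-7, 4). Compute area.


Shoelace sum: (6*3 - 6*(-1)) + (6*7 - 1*3) + (1*4 - (-7)*7) + ((-7)*(-1) - 6*4)
= 99
Area = |99|/2 = 49.5

49.5


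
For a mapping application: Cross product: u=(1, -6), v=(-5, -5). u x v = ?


u x v = u_x*v_y - u_y*v_x = 1*(-5) - (-6)*(-5)
= (-5) - 30 = -35

-35


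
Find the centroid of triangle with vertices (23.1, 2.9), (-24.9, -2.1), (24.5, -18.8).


Centroid = ((x_A+x_B+x_C)/3, (y_A+y_B+y_C)/3)
= ((23.1+(-24.9)+24.5)/3, (2.9+(-2.1)+(-18.8))/3)
= (7.5667, -6)

(7.5667, -6)


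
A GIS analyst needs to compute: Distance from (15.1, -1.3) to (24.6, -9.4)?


dx=9.5, dy=-8.1
d^2 = 9.5^2 + (-8.1)^2 = 155.86
d = sqrt(155.86) = 12.4844

12.4844


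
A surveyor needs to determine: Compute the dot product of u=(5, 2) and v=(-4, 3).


u . v = u_x*v_x + u_y*v_y = 5*(-4) + 2*3
= (-20) + 6 = -14

-14


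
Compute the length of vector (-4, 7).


|u| = sqrt((-4)^2 + 7^2) = sqrt(65) = 8.0623

8.0623


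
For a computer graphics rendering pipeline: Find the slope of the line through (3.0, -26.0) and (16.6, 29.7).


slope = (y2-y1)/(x2-x1) = (29.7-(-26))/(16.6-3) = 55.7/13.6 = 4.0956

4.0956


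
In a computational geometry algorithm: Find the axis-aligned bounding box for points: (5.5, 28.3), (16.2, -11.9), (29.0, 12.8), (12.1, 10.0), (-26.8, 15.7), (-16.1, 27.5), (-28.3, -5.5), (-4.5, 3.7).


x range: [-28.3, 29]
y range: [-11.9, 28.3]
Bounding box: (-28.3,-11.9) to (29,28.3)

(-28.3,-11.9) to (29,28.3)


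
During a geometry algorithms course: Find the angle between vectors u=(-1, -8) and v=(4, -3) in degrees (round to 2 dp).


u.v = 20, |u| = sqrt(65) = 8.0623, |v| = sqrt(25) = 5
cos(theta) = u.v/(|u||v|) = 20/sqrt(1625) = 0.496139
theta = acos(0.496139) = 60.26 degrees

60.26 degrees


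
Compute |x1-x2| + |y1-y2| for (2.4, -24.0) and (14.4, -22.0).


|2.4-14.4| + |(-24)-(-22)| = 12 + 2 = 14

14


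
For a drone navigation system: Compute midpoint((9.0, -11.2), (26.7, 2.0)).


M = ((9+26.7)/2, ((-11.2)+2)/2)
= (17.85, -4.6)

(17.85, -4.6)


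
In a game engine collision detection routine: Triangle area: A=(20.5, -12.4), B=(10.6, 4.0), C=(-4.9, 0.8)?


Area = |x_A(y_B-y_C) + x_B(y_C-y_A) + x_C(y_A-y_B)|/2
= |65.6 + 139.92 + 80.36|/2
= 285.88/2 = 142.94

142.94


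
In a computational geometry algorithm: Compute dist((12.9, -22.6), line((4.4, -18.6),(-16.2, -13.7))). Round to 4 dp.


|cross product| = 40.75
|line direction| = sqrt(448.37) = 21.1747
Distance = 40.75/sqrt(448.37) = 1.9245

1.9245


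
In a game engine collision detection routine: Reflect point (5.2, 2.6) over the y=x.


Reflection over y=x: (x,y) -> (y,x)
(5.2, 2.6) -> (2.6, 5.2)

(2.6, 5.2)


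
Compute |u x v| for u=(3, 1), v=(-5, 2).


|u x v| = |3*2 - 1*(-5)|
= |6 - (-5)| = 11

11


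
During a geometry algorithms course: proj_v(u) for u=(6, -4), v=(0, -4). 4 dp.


u.v = 16, |v| = sqrt(16) = 4
Scalar projection = u.v / |v| = 16 / sqrt(16) = 4

4


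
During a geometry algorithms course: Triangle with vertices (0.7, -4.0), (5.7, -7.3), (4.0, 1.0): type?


Side lengths squared: AB^2=35.89, BC^2=71.78, CA^2=35.89
Sorted: [35.89, 35.89, 71.78]
By sides: Isosceles, By angles: Right

Isosceles, Right


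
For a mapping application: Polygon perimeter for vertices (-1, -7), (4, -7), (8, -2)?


Sides: (-1, -7)->(4, -7): sqrt(25) = 5, (4, -7)->(8, -2): sqrt(41) = 6.403124, (8, -2)->(-1, -7): sqrt(106) = 10.29563
Sum = 21.698754
Perimeter = 21.6988

21.6988


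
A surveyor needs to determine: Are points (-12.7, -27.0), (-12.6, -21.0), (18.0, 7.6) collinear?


Cross product: ((-12.6)-(-12.7))*(7.6-(-27)) - ((-21)-(-27))*(18-(-12.7))
= -180.74

No, not collinear


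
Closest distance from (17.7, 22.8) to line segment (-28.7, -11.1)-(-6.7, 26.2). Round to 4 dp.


Project P onto AB: t = 1 (clamped to [0,1])
Closest point on segment: (-6.7, 26.2)
Distance: 24.6357

24.6357


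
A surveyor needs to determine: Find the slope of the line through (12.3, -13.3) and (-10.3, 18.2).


slope = (y2-y1)/(x2-x1) = (18.2-(-13.3))/((-10.3)-12.3) = 31.5/(-22.6) = -1.3938

-1.3938


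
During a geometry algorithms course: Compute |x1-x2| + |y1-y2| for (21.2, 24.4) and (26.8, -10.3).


|21.2-26.8| + |24.4-(-10.3)| = 5.6 + 34.7 = 40.3

40.3


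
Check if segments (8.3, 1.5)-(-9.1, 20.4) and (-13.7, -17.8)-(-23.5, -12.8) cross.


Cross products: d1=-299.14, d2=-397.36, d3=751.62, d4=849.84
d1*d2 < 0 and d3*d4 < 0? no

No, they don't intersect


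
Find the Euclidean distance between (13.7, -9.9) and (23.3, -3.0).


dx=9.6, dy=6.9
d^2 = 9.6^2 + 6.9^2 = 139.77
d = sqrt(139.77) = 11.8224

11.8224


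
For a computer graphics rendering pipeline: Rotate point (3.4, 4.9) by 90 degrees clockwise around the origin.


90° CW: (x,y) -> (y, -x)
(3.4,4.9) -> (4.9, -3.4)

(4.9, -3.4)


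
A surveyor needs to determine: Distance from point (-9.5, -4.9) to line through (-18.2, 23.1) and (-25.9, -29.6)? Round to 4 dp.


|cross product| = 674.09
|line direction| = sqrt(2836.58) = 53.2596
Distance = 674.09/sqrt(2836.58) = 12.6567

12.6567


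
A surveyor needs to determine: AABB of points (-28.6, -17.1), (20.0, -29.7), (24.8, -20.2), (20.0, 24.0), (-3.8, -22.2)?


x range: [-28.6, 24.8]
y range: [-29.7, 24]
Bounding box: (-28.6,-29.7) to (24.8,24)

(-28.6,-29.7) to (24.8,24)


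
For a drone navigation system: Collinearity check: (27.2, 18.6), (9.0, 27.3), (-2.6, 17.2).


Cross product: (9-27.2)*(17.2-18.6) - (27.3-18.6)*((-2.6)-27.2)
= 284.74

No, not collinear


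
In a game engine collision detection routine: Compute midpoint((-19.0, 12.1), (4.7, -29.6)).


M = (((-19)+4.7)/2, (12.1+(-29.6))/2)
= (-7.15, -8.75)

(-7.15, -8.75)


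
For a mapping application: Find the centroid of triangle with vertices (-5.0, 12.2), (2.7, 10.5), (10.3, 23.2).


Centroid = ((x_A+x_B+x_C)/3, (y_A+y_B+y_C)/3)
= (((-5)+2.7+10.3)/3, (12.2+10.5+23.2)/3)
= (2.6667, 15.3)

(2.6667, 15.3)


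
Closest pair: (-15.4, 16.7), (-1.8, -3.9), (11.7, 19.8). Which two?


d(P0,P1) = 24.6844, d(P0,P2) = 27.2767, d(P1,P2) = 27.2753
Closest: P0 and P1

Closest pair: (-15.4, 16.7) and (-1.8, -3.9), distance = 24.6844


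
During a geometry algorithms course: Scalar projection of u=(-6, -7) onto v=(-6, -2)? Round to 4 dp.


u.v = 50, |v| = sqrt(40) = 6.3246
Scalar projection = u.v / |v| = 50 / sqrt(40) = 7.9057

7.9057


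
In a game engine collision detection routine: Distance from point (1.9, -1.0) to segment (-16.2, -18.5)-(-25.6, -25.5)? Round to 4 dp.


Project P onto AB: t = 0 (clamped to [0,1])
Closest point on segment: (-16.2, -18.5)
Distance: 25.1766

25.1766


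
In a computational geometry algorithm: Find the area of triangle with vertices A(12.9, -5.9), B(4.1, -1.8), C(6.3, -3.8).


Area = |x_A(y_B-y_C) + x_B(y_C-y_A) + x_C(y_A-y_B)|/2
= |25.8 + 8.61 + (-25.83)|/2
= 8.58/2 = 4.29

4.29


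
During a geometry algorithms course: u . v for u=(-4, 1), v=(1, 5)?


u . v = u_x*v_x + u_y*v_y = (-4)*1 + 1*5
= (-4) + 5 = 1

1


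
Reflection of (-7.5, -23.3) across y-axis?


Reflection over y-axis: (x,y) -> (-x,y)
(-7.5, -23.3) -> (7.5, -23.3)

(7.5, -23.3)


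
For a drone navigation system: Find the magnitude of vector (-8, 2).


|u| = sqrt((-8)^2 + 2^2) = sqrt(68) = 8.2462

8.2462


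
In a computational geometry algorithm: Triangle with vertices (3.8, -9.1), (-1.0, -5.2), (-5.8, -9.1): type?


Side lengths squared: AB^2=38.25, BC^2=38.25, CA^2=92.16
Sorted: [38.25, 38.25, 92.16]
By sides: Isosceles, By angles: Obtuse

Isosceles, Obtuse


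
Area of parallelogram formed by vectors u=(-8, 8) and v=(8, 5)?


|u x v| = |(-8)*5 - 8*8|
= |(-40) - 64| = 104

104


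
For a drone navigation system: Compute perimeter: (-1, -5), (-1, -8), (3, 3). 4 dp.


Sides: (-1, -5)->(-1, -8): sqrt(9) = 3, (-1, -8)->(3, 3): sqrt(137) = 11.7047, (3, 3)->(-1, -5): sqrt(80) = 8.944272
Sum = 23.648972
Perimeter = 23.649

23.649


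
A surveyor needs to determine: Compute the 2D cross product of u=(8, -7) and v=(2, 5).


u x v = u_x*v_y - u_y*v_x = 8*5 - (-7)*2
= 40 - (-14) = 54

54


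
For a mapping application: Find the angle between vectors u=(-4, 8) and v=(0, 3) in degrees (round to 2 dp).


u.v = 24, |u| = sqrt(80) = 8.9443, |v| = sqrt(9) = 3
cos(theta) = u.v/(|u||v|) = 24/sqrt(720) = 0.894427
theta = acos(0.894427) = 26.57 degrees

26.57 degrees


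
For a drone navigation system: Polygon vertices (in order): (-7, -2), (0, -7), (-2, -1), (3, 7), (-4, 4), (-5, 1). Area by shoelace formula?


Shoelace sum: ((-7)*(-7) - 0*(-2)) + (0*(-1) - (-2)*(-7)) + ((-2)*7 - 3*(-1)) + (3*4 - (-4)*7) + ((-4)*1 - (-5)*4) + ((-5)*(-2) - (-7)*1)
= 97
Area = |97|/2 = 48.5

48.5


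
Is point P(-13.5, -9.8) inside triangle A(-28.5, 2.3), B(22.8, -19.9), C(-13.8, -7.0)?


Cross products: AB x AP = -287.73, BC x BP = 98.61, CA x CP = 38.37
All same sign? no

No, outside


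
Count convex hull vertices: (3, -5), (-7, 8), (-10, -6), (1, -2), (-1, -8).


Convex hull vertices (CCW): (-10, -6), (-1, -8), (3, -5), (1, -2), (-7, 8)
Count = 5

5


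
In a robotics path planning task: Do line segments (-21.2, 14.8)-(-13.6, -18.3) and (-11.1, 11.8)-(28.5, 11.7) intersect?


Cross products: d1=117.79, d2=-1192.21, d3=311.51, d4=1621.51
d1*d2 < 0 and d3*d4 < 0? no

No, they don't intersect


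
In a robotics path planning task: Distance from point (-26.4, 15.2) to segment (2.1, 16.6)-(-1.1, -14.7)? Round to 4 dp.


Project P onto AB: t = 0.1364 (clamped to [0,1])
Closest point on segment: (1.6635, 12.3309)
Distance: 28.2098

28.2098


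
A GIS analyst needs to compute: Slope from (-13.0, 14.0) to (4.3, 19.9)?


slope = (y2-y1)/(x2-x1) = (19.9-14)/(4.3-(-13)) = 5.9/17.3 = 0.341

0.341


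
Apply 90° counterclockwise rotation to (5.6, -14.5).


90° CCW: (x,y) -> (-y, x)
(5.6,-14.5) -> (14.5, 5.6)

(14.5, 5.6)


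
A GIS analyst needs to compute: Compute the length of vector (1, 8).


|u| = sqrt(1^2 + 8^2) = sqrt(65) = 8.0623

8.0623


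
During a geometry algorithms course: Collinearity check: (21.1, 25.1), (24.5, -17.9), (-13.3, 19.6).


Cross product: (24.5-21.1)*(19.6-25.1) - ((-17.9)-25.1)*((-13.3)-21.1)
= -1497.9

No, not collinear


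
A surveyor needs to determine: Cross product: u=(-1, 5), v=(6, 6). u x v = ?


u x v = u_x*v_y - u_y*v_x = (-1)*6 - 5*6
= (-6) - 30 = -36

-36


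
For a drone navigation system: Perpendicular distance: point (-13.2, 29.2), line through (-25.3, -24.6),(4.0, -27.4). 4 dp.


|cross product| = 1610.22
|line direction| = sqrt(866.33) = 29.4335
Distance = 1610.22/sqrt(866.33) = 54.7071

54.7071


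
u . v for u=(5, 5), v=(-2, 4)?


u . v = u_x*v_x + u_y*v_y = 5*(-2) + 5*4
= (-10) + 20 = 10

10


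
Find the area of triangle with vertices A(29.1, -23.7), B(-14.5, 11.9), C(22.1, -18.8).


Area = |x_A(y_B-y_C) + x_B(y_C-y_A) + x_C(y_A-y_B)|/2
= |893.37 + (-71.05) + (-786.76)|/2
= 35.56/2 = 17.78

17.78


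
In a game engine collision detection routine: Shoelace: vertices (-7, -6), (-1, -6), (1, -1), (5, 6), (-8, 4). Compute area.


Shoelace sum: ((-7)*(-6) - (-1)*(-6)) + ((-1)*(-1) - 1*(-6)) + (1*6 - 5*(-1)) + (5*4 - (-8)*6) + ((-8)*(-6) - (-7)*4)
= 198
Area = |198|/2 = 99

99


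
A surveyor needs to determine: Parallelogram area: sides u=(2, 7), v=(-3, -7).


|u x v| = |2*(-7) - 7*(-3)|
= |(-14) - (-21)| = 7

7


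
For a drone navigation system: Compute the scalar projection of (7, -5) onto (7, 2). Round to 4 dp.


u.v = 39, |v| = sqrt(53) = 7.2801
Scalar projection = u.v / |v| = 39 / sqrt(53) = 5.3571

5.3571


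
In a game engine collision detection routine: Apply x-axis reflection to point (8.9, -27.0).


Reflection over x-axis: (x,y) -> (x,-y)
(8.9, -27) -> (8.9, 27)

(8.9, 27)


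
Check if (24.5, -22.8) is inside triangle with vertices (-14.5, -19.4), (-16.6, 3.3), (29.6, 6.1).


Cross products: AB x AP = -878.16, BC x BP = -1320.9, CA x CP = 1144.44
All same sign? no

No, outside


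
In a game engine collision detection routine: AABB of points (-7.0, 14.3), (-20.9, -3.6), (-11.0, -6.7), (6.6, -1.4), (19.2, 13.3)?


x range: [-20.9, 19.2]
y range: [-6.7, 14.3]
Bounding box: (-20.9,-6.7) to (19.2,14.3)

(-20.9,-6.7) to (19.2,14.3)


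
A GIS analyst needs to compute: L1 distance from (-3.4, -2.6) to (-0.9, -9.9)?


|(-3.4)-(-0.9)| + |(-2.6)-(-9.9)| = 2.5 + 7.3 = 9.8

9.8


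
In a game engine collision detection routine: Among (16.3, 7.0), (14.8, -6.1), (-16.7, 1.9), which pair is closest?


d(P0,P1) = 13.1856, d(P0,P2) = 33.3918, d(P1,P2) = 32.5
Closest: P0 and P1

Closest pair: (16.3, 7.0) and (14.8, -6.1), distance = 13.1856


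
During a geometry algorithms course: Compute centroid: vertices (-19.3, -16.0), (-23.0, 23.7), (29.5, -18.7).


Centroid = ((x_A+x_B+x_C)/3, (y_A+y_B+y_C)/3)
= (((-19.3)+(-23)+29.5)/3, ((-16)+23.7+(-18.7))/3)
= (-4.2667, -3.6667)

(-4.2667, -3.6667)


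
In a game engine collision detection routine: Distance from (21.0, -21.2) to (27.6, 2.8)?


dx=6.6, dy=24
d^2 = 6.6^2 + 24^2 = 619.56
d = sqrt(619.56) = 24.891

24.891


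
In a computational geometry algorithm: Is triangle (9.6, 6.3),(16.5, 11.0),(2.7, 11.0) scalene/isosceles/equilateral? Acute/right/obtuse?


Side lengths squared: AB^2=69.7, BC^2=190.44, CA^2=69.7
Sorted: [69.7, 69.7, 190.44]
By sides: Isosceles, By angles: Obtuse

Isosceles, Obtuse


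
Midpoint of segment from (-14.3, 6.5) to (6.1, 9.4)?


M = (((-14.3)+6.1)/2, (6.5+9.4)/2)
= (-4.1, 7.95)

(-4.1, 7.95)


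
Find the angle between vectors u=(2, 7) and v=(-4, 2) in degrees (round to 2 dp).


u.v = 6, |u| = sqrt(53) = 7.2801, |v| = sqrt(20) = 4.4721
cos(theta) = u.v/(|u||v|) = 6/sqrt(1060) = 0.184289
theta = acos(0.184289) = 79.38 degrees

79.38 degrees


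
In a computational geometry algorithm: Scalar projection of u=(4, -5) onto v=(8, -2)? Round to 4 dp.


u.v = 42, |v| = sqrt(68) = 8.2462
Scalar projection = u.v / |v| = 42 / sqrt(68) = 5.0932

5.0932


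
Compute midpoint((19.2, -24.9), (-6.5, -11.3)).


M = ((19.2+(-6.5))/2, ((-24.9)+(-11.3))/2)
= (6.35, -18.1)

(6.35, -18.1)


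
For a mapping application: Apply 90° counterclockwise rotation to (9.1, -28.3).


90° CCW: (x,y) -> (-y, x)
(9.1,-28.3) -> (28.3, 9.1)

(28.3, 9.1)


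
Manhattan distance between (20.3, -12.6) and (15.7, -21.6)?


|20.3-15.7| + |(-12.6)-(-21.6)| = 4.6 + 9 = 13.6

13.6


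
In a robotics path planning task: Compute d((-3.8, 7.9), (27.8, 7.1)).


dx=31.6, dy=-0.8
d^2 = 31.6^2 + (-0.8)^2 = 999.2
d = sqrt(999.2) = 31.6101

31.6101


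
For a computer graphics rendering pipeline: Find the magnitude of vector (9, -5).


|u| = sqrt(9^2 + (-5)^2) = sqrt(106) = 10.2956

10.2956


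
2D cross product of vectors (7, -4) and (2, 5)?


u x v = u_x*v_y - u_y*v_x = 7*5 - (-4)*2
= 35 - (-8) = 43

43


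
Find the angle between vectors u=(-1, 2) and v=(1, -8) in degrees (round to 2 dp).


u.v = -17, |u| = sqrt(5) = 2.2361, |v| = sqrt(65) = 8.0623
cos(theta) = u.v/(|u||v|) = -17/sqrt(325) = -0.94299
theta = acos(-0.94299) = 160.56 degrees

160.56 degrees


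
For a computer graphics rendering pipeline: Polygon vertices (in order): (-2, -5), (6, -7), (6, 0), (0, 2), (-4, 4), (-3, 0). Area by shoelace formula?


Shoelace sum: ((-2)*(-7) - 6*(-5)) + (6*0 - 6*(-7)) + (6*2 - 0*0) + (0*4 - (-4)*2) + ((-4)*0 - (-3)*4) + ((-3)*(-5) - (-2)*0)
= 133
Area = |133|/2 = 66.5

66.5


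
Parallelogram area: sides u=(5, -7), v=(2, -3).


|u x v| = |5*(-3) - (-7)*2|
= |(-15) - (-14)| = 1

1


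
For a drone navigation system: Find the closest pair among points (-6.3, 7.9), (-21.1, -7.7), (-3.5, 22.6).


d(P0,P1) = 21.5035, d(P0,P2) = 14.9643, d(P1,P2) = 35.0407
Closest: P0 and P2

Closest pair: (-6.3, 7.9) and (-3.5, 22.6), distance = 14.9643


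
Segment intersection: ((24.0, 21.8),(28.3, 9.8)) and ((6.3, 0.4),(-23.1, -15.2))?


Cross products: d1=-353.04, d2=66.84, d3=-304.42, d4=-724.3
d1*d2 < 0 and d3*d4 < 0? no

No, they don't intersect


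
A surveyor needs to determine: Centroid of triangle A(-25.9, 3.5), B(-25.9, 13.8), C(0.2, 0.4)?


Centroid = ((x_A+x_B+x_C)/3, (y_A+y_B+y_C)/3)
= (((-25.9)+(-25.9)+0.2)/3, (3.5+13.8+0.4)/3)
= (-17.2, 5.9)

(-17.2, 5.9)


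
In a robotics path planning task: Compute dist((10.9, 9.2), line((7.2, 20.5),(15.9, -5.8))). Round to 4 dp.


|cross product| = 1
|line direction| = sqrt(767.38) = 27.7016
Distance = 1/sqrt(767.38) = 0.0361

0.0361


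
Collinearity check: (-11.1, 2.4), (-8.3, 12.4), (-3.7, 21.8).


Cross product: ((-8.3)-(-11.1))*(21.8-2.4) - (12.4-2.4)*((-3.7)-(-11.1))
= -19.68

No, not collinear


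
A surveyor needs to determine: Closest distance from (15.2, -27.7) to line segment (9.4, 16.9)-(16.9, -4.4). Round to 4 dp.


Project P onto AB: t = 1 (clamped to [0,1])
Closest point on segment: (16.9, -4.4)
Distance: 23.3619

23.3619


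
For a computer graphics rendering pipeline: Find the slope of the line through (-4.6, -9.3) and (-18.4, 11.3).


slope = (y2-y1)/(x2-x1) = (11.3-(-9.3))/((-18.4)-(-4.6)) = 20.6/(-13.8) = -1.4928

-1.4928


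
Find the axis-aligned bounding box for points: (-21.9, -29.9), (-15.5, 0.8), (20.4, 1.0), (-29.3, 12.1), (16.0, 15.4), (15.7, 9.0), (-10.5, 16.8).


x range: [-29.3, 20.4]
y range: [-29.9, 16.8]
Bounding box: (-29.3,-29.9) to (20.4,16.8)

(-29.3,-29.9) to (20.4,16.8)


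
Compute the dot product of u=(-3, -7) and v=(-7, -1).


u . v = u_x*v_x + u_y*v_y = (-3)*(-7) + (-7)*(-1)
= 21 + 7 = 28

28


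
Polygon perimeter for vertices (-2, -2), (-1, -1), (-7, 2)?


Sides: (-2, -2)->(-1, -1): sqrt(2) = 1.414214, (-1, -1)->(-7, 2): sqrt(45) = 6.708204, (-7, 2)->(-2, -2): sqrt(41) = 6.403124
Sum = 14.525542
Perimeter = 14.5255

14.5255


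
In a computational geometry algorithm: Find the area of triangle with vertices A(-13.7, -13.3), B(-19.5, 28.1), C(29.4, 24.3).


Area = |x_A(y_B-y_C) + x_B(y_C-y_A) + x_C(y_A-y_B)|/2
= |(-52.06) + (-733.2) + (-1217.16)|/2
= 2002.42/2 = 1001.21

1001.21


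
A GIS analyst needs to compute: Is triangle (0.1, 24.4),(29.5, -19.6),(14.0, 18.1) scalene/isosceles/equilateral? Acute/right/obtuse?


Side lengths squared: AB^2=2800.36, BC^2=1661.54, CA^2=232.9
Sorted: [232.9, 1661.54, 2800.36]
By sides: Scalene, By angles: Obtuse

Scalene, Obtuse


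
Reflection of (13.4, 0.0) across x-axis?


Reflection over x-axis: (x,y) -> (x,-y)
(13.4, 0) -> (13.4, 0)

(13.4, 0)


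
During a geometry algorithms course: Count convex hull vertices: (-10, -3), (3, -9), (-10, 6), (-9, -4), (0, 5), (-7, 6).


Convex hull vertices (CCW): (-10, -3), (-9, -4), (3, -9), (0, 5), (-7, 6), (-10, 6)
Count = 6

6


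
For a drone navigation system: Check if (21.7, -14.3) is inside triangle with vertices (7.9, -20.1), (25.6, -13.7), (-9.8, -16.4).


Cross products: AB x AP = 14.34, BC x BP = 10.71, CA x CP = 153.72
All same sign? yes

Yes, inside


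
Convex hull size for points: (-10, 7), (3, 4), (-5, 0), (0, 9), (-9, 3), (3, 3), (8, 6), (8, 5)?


Convex hull vertices (CCW): (-10, 7), (-9, 3), (-5, 0), (3, 3), (8, 5), (8, 6), (0, 9)
Count = 7

7


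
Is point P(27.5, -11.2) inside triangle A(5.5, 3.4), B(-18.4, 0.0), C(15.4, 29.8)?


Cross products: AB x AP = 423.74, BC x BP = -1746.38, CA x CP = 725.34
All same sign? no

No, outside


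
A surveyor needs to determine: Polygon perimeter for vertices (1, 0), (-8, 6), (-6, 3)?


Sides: (1, 0)->(-8, 6): sqrt(117) = 10.816654, (-8, 6)->(-6, 3): sqrt(13) = 3.605551, (-6, 3)->(1, 0): sqrt(58) = 7.615773
Sum = 22.037978
Perimeter = 22.038

22.038


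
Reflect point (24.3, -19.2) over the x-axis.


Reflection over x-axis: (x,y) -> (x,-y)
(24.3, -19.2) -> (24.3, 19.2)

(24.3, 19.2)


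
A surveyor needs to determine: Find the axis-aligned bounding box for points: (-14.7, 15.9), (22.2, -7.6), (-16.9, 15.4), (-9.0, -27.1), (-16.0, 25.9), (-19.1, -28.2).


x range: [-19.1, 22.2]
y range: [-28.2, 25.9]
Bounding box: (-19.1,-28.2) to (22.2,25.9)

(-19.1,-28.2) to (22.2,25.9)


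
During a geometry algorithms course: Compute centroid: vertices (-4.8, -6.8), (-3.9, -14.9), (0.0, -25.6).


Centroid = ((x_A+x_B+x_C)/3, (y_A+y_B+y_C)/3)
= (((-4.8)+(-3.9)+0)/3, ((-6.8)+(-14.9)+(-25.6))/3)
= (-2.9, -15.7667)

(-2.9, -15.7667)


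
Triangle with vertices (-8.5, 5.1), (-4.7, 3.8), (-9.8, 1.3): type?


Side lengths squared: AB^2=16.13, BC^2=32.26, CA^2=16.13
Sorted: [16.13, 16.13, 32.26]
By sides: Isosceles, By angles: Right

Isosceles, Right


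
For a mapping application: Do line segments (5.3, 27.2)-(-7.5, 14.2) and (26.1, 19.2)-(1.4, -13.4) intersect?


Cross products: d1=-875.68, d2=-971.86, d3=372.8, d4=468.98
d1*d2 < 0 and d3*d4 < 0? no

No, they don't intersect


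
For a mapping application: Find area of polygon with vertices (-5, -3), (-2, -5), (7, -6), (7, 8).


Shoelace sum: ((-5)*(-5) - (-2)*(-3)) + ((-2)*(-6) - 7*(-5)) + (7*8 - 7*(-6)) + (7*(-3) - (-5)*8)
= 183
Area = |183|/2 = 91.5

91.5


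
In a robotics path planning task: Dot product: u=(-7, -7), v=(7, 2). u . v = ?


u . v = u_x*v_x + u_y*v_y = (-7)*7 + (-7)*2
= (-49) + (-14) = -63

-63


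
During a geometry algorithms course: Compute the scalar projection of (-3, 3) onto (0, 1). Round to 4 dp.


u.v = 3, |v| = sqrt(1) = 1
Scalar projection = u.v / |v| = 3 / sqrt(1) = 3

3


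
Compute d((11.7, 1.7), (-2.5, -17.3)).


dx=-14.2, dy=-19
d^2 = (-14.2)^2 + (-19)^2 = 562.64
d = sqrt(562.64) = 23.72

23.72


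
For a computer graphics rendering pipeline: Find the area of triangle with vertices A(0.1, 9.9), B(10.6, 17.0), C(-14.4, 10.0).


Area = |x_A(y_B-y_C) + x_B(y_C-y_A) + x_C(y_A-y_B)|/2
= |0.7 + 1.06 + 102.24|/2
= 104/2 = 52

52


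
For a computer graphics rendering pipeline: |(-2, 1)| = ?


|u| = sqrt((-2)^2 + 1^2) = sqrt(5) = 2.2361

2.2361


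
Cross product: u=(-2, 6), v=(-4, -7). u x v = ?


u x v = u_x*v_y - u_y*v_x = (-2)*(-7) - 6*(-4)
= 14 - (-24) = 38

38


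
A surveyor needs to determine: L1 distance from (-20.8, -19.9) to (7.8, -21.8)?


|(-20.8)-7.8| + |(-19.9)-(-21.8)| = 28.6 + 1.9 = 30.5

30.5


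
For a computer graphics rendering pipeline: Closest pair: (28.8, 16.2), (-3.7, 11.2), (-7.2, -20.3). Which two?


d(P0,P1) = 32.8824, d(P0,P2) = 51.2665, d(P1,P2) = 31.6938
Closest: P1 and P2

Closest pair: (-3.7, 11.2) and (-7.2, -20.3), distance = 31.6938


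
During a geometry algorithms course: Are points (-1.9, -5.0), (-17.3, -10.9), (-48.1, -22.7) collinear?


Cross product: ((-17.3)-(-1.9))*((-22.7)-(-5)) - ((-10.9)-(-5))*((-48.1)-(-1.9))
= 0

Yes, collinear


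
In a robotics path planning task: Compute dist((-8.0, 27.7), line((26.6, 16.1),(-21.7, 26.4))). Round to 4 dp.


|cross product| = 203.9
|line direction| = sqrt(2438.98) = 49.386
Distance = 203.9/sqrt(2438.98) = 4.1287

4.1287


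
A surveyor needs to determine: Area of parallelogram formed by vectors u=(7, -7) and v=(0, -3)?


|u x v| = |7*(-3) - (-7)*0|
= |(-21) - 0| = 21

21


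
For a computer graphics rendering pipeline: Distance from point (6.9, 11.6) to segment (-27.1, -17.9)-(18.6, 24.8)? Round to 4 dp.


Project P onto AB: t = 0.7192 (clamped to [0,1])
Closest point on segment: (5.7686, 12.8109)
Distance: 1.6572

1.6572


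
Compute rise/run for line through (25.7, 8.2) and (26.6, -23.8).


slope = (y2-y1)/(x2-x1) = ((-23.8)-8.2)/(26.6-25.7) = (-32)/0.9 = -35.5556

-35.5556


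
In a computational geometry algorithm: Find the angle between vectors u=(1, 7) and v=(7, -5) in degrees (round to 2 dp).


u.v = -28, |u| = sqrt(50) = 7.0711, |v| = sqrt(74) = 8.6023
cos(theta) = u.v/(|u||v|) = -28/sqrt(3700) = -0.460317
theta = acos(-0.460317) = 117.41 degrees

117.41 degrees


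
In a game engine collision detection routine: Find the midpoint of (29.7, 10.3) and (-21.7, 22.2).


M = ((29.7+(-21.7))/2, (10.3+22.2)/2)
= (4, 16.25)

(4, 16.25)


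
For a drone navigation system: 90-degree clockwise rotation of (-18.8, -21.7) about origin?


90° CW: (x,y) -> (y, -x)
(-18.8,-21.7) -> (-21.7, 18.8)

(-21.7, 18.8)


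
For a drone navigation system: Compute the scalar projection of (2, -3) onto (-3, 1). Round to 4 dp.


u.v = -9, |v| = sqrt(10) = 3.1623
Scalar projection = u.v / |v| = -9 / sqrt(10) = -2.846

-2.846


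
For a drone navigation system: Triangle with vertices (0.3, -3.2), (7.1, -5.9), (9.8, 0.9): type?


Side lengths squared: AB^2=53.53, BC^2=53.53, CA^2=107.06
Sorted: [53.53, 53.53, 107.06]
By sides: Isosceles, By angles: Right

Isosceles, Right


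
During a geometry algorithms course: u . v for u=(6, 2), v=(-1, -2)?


u . v = u_x*v_x + u_y*v_y = 6*(-1) + 2*(-2)
= (-6) + (-4) = -10

-10


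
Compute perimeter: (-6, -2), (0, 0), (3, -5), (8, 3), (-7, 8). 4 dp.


Sides: (-6, -2)->(0, 0): sqrt(40) = 6.324555, (0, 0)->(3, -5): sqrt(34) = 5.830952, (3, -5)->(8, 3): sqrt(89) = 9.433981, (8, 3)->(-7, 8): sqrt(250) = 15.811388, (-7, 8)->(-6, -2): sqrt(101) = 10.049876
Sum = 47.450752
Perimeter = 47.4508

47.4508


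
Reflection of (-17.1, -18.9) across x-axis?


Reflection over x-axis: (x,y) -> (x,-y)
(-17.1, -18.9) -> (-17.1, 18.9)

(-17.1, 18.9)


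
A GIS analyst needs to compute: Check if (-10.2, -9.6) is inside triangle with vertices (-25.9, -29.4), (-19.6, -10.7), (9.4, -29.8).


Cross products: AB x AP = -168.85, BC x BP = 211.44, CA x CP = -705.22
All same sign? no

No, outside


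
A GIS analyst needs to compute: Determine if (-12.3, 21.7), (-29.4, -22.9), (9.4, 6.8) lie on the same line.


Cross product: ((-29.4)-(-12.3))*(6.8-21.7) - ((-22.9)-21.7)*(9.4-(-12.3))
= 1222.61

No, not collinear


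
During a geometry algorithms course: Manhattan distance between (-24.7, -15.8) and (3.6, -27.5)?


|(-24.7)-3.6| + |(-15.8)-(-27.5)| = 28.3 + 11.7 = 40

40


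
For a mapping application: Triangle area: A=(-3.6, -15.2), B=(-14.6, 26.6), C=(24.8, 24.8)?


Area = |x_A(y_B-y_C) + x_B(y_C-y_A) + x_C(y_A-y_B)|/2
= |(-6.48) + (-584) + (-1036.64)|/2
= 1627.12/2 = 813.56

813.56


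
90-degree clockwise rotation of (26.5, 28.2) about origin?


90° CW: (x,y) -> (y, -x)
(26.5,28.2) -> (28.2, -26.5)

(28.2, -26.5)


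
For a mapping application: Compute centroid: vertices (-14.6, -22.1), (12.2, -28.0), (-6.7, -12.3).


Centroid = ((x_A+x_B+x_C)/3, (y_A+y_B+y_C)/3)
= (((-14.6)+12.2+(-6.7))/3, ((-22.1)+(-28)+(-12.3))/3)
= (-3.0333, -20.8)

(-3.0333, -20.8)


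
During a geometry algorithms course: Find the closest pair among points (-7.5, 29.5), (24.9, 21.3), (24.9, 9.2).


d(P0,P1) = 33.4215, d(P0,P2) = 38.2341, d(P1,P2) = 12.1
Closest: P1 and P2

Closest pair: (24.9, 21.3) and (24.9, 9.2), distance = 12.1


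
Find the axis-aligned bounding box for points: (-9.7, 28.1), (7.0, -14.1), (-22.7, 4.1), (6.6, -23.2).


x range: [-22.7, 7]
y range: [-23.2, 28.1]
Bounding box: (-22.7,-23.2) to (7,28.1)

(-22.7,-23.2) to (7,28.1)


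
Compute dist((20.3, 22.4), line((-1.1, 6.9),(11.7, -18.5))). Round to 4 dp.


|cross product| = 741.96
|line direction| = sqrt(809) = 28.4429
Distance = 741.96/sqrt(809) = 26.0859

26.0859


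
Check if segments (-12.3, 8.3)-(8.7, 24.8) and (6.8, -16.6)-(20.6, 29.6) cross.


Cross products: d1=1226.04, d2=483.54, d3=-838.05, d4=-95.55
d1*d2 < 0 and d3*d4 < 0? no

No, they don't intersect


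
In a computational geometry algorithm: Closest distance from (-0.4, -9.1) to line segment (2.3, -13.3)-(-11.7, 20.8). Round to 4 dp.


Project P onto AB: t = 0.1332 (clamped to [0,1])
Closest point on segment: (0.4349, -8.7572)
Distance: 0.9026

0.9026


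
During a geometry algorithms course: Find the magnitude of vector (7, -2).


|u| = sqrt(7^2 + (-2)^2) = sqrt(53) = 7.2801

7.2801


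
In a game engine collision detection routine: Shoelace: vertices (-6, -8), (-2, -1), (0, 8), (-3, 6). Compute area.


Shoelace sum: ((-6)*(-1) - (-2)*(-8)) + ((-2)*8 - 0*(-1)) + (0*6 - (-3)*8) + ((-3)*(-8) - (-6)*6)
= 58
Area = |58|/2 = 29

29


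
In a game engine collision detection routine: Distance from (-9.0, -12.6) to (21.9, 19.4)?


dx=30.9, dy=32
d^2 = 30.9^2 + 32^2 = 1978.81
d = sqrt(1978.81) = 44.4838

44.4838
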